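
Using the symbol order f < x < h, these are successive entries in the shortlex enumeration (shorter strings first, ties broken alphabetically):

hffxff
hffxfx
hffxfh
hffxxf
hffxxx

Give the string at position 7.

hffxhf

Stepping forward 2 times from hffxxx: hffxxx → hffxxh, then the target.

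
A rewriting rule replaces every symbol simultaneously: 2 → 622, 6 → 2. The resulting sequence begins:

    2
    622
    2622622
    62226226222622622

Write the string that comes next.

Rewriting the 17 symbols of 62226226222622622 one by one yields 2 622 622 622 2 622 622 2 622 622 622 2 622 622 2 622 622; concatenated:

26226226222622622262262262226226222622622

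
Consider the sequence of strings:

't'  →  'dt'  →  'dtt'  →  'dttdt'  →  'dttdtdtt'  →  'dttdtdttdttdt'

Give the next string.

From term 3 onward, concatenate the last term with the second-to-last: dt·t = dtt, dtt·dt = dttdt, …
The next term joins dttdtdttdttdt and dttdtdtt.

dttdtdttdttdtdttdtdtt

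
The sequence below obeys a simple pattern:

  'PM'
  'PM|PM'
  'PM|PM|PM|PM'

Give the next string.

Each string is two copies of the previous one joined by '|'.
Doubling PM|PM|PM|PM with '|' between the halves:

PM|PM|PM|PM|PM|PM|PM|PM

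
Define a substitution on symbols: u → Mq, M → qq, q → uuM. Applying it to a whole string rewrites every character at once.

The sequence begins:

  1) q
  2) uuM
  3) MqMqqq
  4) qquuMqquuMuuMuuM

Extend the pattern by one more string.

φ(qquuMqquuMuuMuuM) expands symbol-by-symbol to uuM uuM Mq Mq qq uuM uuM Mq Mq qq Mq Mq qq Mq Mq qq; joining the 16 pieces gives the next term.

uuMuuMMqMqqquuMuuMMqMqqqMqMqqqMqMqqq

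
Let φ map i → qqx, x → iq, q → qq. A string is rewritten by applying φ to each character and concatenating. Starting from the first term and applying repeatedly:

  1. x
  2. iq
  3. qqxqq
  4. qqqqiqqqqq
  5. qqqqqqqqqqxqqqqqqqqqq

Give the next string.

φ(qqqqqqqqqqxqqqqqqqqqq) expands symbol-by-symbol to qq qq qq qq qq qq qq qq qq qq iq qq qq qq qq qq qq qq qq qq qq; joining the 21 pieces gives the next term.

qqqqqqqqqqqqqqqqqqqqiqqqqqqqqqqqqqqqqqqqqq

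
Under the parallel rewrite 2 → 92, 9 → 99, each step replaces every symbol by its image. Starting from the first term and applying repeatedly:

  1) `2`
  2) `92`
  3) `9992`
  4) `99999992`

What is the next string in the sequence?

Apply φ to 99999992 symbol by symbol: 9→99, 9→99, 9→99, 9→99, 9→99, 9→99, 9→99, 2→92; joined: 99 99 99 99 99 99 99 92.

9999999999999992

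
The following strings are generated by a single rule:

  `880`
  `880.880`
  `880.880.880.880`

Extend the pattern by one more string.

880.880.880.880.880.880.880.880

Each string is two copies of the previous one joined by '.'.
So the next term is two copies of 880.880.880.880 with '.' between the halves.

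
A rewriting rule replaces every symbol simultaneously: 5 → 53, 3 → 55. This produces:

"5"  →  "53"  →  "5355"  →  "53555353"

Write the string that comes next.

Expanding 53555353: 5→53, 3→55, 5→53, 5→53, 5→53, 3→55, 5→53, 3→55. Concatenated: 53 55 53 53 53 55 53 55.

5355535353555355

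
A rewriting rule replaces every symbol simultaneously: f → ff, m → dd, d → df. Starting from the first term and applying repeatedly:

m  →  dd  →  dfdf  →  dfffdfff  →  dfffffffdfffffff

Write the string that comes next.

Applying the rule to each of the 16 symbols of dfffffffdfffffff gives the pieces df ff ff ff ff ff ff ff df ff ff ff ff ff ff ff, which concatenate to the answer.

dfffffffffffffffdfffffffffffffff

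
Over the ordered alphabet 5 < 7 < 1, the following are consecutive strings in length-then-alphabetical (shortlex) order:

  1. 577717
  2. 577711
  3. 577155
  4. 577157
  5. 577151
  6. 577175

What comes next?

577177

Find the rightmost character of 577175 below 1, bump it to the next letter, and reset everything to its right to 5.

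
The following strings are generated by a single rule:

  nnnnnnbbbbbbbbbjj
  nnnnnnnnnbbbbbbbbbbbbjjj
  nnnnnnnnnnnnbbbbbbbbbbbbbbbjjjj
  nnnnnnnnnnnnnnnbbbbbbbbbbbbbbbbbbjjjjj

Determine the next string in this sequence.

nnnnnnnnnnnnnnnnnnbbbbbbbbbbbbbbbbbbbbbjjjjjj

Reading off run lengths: n runs 6, 9, 12, 15; b runs 9, 12, 15, 18; j runs 2, 3, 4, 5 — each is linear in n, where the shown terms are n = 2, 3, 4, 5.
Setting n = 6 gives 18, 21, 6 characters in each block.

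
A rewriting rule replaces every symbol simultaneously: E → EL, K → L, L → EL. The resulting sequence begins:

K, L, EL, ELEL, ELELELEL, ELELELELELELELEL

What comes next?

ELELELELELELELELELELELELELELELEL

Applying the rule to each of the 16 symbols of ELELELELELELELEL gives the pieces EL EL EL EL EL EL EL EL EL EL EL EL EL EL EL EL, which concatenate to the answer.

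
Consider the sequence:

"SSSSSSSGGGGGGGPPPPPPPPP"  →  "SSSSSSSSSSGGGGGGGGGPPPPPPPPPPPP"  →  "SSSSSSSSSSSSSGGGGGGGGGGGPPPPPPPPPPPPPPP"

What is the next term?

Each string has the form S^{3n-2} G^{2n+1} P^{3n}, where the shown terms are n = 3, 4, 5.
Setting n = 6 gives 16, 13, 18 characters in each block.

SSSSSSSSSSSSSSSSGGGGGGGGGGGGGPPPPPPPPPPPPPPPPPP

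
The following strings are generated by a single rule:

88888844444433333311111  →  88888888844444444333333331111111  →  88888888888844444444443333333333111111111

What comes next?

The n-th term is 3n 8's then 2n+2 4's then 2n+2 3's then 2n+1 1's, where the shown terms are n = 2, 3, 4.
Setting n = 5 gives 15, 12, 12, 11 characters in each block.

88888888888888844444444444433333333333311111111111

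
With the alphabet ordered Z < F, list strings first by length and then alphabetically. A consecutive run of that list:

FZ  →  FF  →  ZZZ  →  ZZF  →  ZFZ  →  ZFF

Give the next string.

FZZ

Treat ZFF as a base-2 numeral over the given alphabet and add one, carrying through any trailing F's.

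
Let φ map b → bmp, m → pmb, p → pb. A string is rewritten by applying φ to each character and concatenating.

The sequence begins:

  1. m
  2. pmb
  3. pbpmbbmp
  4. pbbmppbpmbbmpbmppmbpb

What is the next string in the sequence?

pbbmpbmppmbpbpbbmppbpmbbmpbmppmbpbbmppmbpbpbpmbbmppbbmp

Replace each of the 21 characters of pbbmppbpmbbmpbmppmbpb in place — pb bmp bmp pmb pb pb bmp pb pmb bmp bmp pmb pb bmp pmb pb pb pmb bmp pb bmp — and concatenate.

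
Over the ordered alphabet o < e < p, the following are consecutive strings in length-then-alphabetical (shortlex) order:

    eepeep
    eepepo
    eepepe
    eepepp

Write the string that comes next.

Find the rightmost character of eepepp below p, bump it to the next letter, and reset everything to its right to o.

eeppoo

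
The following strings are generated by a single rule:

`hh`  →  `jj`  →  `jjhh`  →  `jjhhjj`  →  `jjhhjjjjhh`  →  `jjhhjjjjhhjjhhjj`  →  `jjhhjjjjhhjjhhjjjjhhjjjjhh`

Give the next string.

From term 3 onward, concatenate the last term with the second-to-last: jj·hh = jjhh, jjhh·jj = jjhhjj, …
Continuing: jjhhjjjjhhjjhhjjjjhhjjjjhh · jjhhjjjjhhjjhhjj gives term 8.

jjhhjjjjhhjjhhjjjjhhjjjjhhjjhhjjjjhhjjhhjj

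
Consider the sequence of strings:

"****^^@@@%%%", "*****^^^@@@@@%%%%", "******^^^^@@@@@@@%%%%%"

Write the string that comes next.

Term n consists of n+2 *'s, followed by n ^'s, followed by 2n-1 @'s, followed by n+1 %'s, where the shown terms are n = 2, 3, 4.
For the next term, n = 5, so the run lengths are 7, 5, 9, 6.

*******^^^^^@@@@@@@@@%%%%%%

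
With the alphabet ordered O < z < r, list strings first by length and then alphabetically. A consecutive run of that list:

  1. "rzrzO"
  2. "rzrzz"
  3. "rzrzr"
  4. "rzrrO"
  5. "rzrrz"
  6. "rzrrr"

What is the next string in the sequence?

rrOOO

The successor of rzrrr increments the rightmost position that isn't already r and resets every position after it to O.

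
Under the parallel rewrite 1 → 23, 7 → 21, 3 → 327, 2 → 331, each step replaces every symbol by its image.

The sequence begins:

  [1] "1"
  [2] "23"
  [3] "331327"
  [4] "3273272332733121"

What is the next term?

3273312132733121331327327331213273272333123

Replace each of the 16 characters of 3273272332733121 in place — 327 331 21 327 331 21 331 327 327 331 21 327 327 23 331 23 — and concatenate.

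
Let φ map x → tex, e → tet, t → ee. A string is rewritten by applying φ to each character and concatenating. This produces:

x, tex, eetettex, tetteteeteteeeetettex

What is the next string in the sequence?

eeteteeeeteteetetteteeteteetettettetteteeteteeeetettex

Replace each of the 21 characters of tetteteeteteeeetettex in place — ee tet ee ee tet ee tet tet ee tet ee tet tet tet tet ee tet ee ee tet tex — and concatenate.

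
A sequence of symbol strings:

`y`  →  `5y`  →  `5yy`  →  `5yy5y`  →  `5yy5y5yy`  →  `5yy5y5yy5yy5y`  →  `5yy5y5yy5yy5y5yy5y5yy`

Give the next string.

5yy5y5yy5yy5y5yy5y5yy5yy5y5yy5yy5y

This is a Fibonacci-style word recurrence s(k) = s(k−1)·s(k−2): e.g. 5y·y = 5yy.
So term 8 is 5yy5y5yy5yy5y5yy5y5yy·5yy5y5yy5yy5y.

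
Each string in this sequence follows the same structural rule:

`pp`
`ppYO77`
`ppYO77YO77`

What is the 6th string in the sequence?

ppYO77YO77YO77YO77YO77

The strings grow by a fixed suffix YO77 each time.
From ppYO77YO77, 3 further steps: ppYO77YO77 → ppYO77YO77YO77 → ppYO77YO77YO77YO77 → (answer).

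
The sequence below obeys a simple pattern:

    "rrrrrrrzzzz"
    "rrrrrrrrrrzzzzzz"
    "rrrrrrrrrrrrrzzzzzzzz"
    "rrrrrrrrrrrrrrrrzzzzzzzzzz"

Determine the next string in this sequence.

Term n consists of 3n+1 r's, followed by 2n z's, where the shown terms are n = 2, 3, 4, 5.
For the next term, n = 6, so the run lengths are 19, 12.

rrrrrrrrrrrrrrrrrrrzzzzzzzzzzzz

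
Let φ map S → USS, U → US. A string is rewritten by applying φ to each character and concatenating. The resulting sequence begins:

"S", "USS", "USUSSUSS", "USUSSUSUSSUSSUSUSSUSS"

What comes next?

Rewriting the 21 symbols of USUSSUSUSSUSSUSUSSUSS one by one yields US USS US USS USS US USS US USS USS US USS USS US USS US USS USS US USS USS; concatenated:

USUSSUSUSSUSSUSUSSUSUSSUSSUSUSSUSSUSUSSUSUSSUSSUSUSSUSS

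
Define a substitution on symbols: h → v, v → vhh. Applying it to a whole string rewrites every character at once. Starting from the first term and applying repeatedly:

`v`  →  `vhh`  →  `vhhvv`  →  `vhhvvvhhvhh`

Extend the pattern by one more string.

vhhvvvhhvhhvhhvvvhhvv

Apply φ to vhhvvvhhvhh symbol by symbol: v→vhh, h→v, h→v, v→vhh, v→vhh, v→vhh, h→v, h→v, v→vhh, h→v, h→v; joined: vhh v v vhh vhh vhh v v vhh v v.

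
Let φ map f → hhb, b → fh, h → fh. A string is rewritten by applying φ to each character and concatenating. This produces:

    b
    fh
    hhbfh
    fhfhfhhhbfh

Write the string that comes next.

hhbfhhhbfhhhbfhfhfhfhhhbfh

Apply φ to fhfhfhhhbfh symbol by symbol: f→hhb, h→fh, f→hhb, h→fh, f→hhb, h→fh, h→fh, h→fh, b→fh, f→hhb, h→fh; joined: hhb fh hhb fh hhb fh fh fh fh hhb fh.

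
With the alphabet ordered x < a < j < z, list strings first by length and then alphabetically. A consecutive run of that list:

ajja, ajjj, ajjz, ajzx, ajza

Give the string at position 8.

Stepping forward 3 times from ajza: ajza → ajzj → ajzz, then the target.

azxx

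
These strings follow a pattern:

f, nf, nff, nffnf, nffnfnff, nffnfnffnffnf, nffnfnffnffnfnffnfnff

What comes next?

nffnfnffnffnfnffnfnffnffnfnffnffnf

This is a Fibonacci-style word recurrence s(k) = s(k−1)·s(k−2): e.g. nf·f = nff.
Continuing: nffnfnffnffnfnffnfnff · nffnfnffnffnf gives term 8.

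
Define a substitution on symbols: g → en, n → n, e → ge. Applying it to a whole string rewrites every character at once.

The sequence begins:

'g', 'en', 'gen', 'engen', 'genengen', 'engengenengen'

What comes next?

Applying the rule to each of the 13 symbols of engengenengen gives the pieces ge n en ge n en ge n ge n en ge n, which concatenate to the answer.

genengenengengenengen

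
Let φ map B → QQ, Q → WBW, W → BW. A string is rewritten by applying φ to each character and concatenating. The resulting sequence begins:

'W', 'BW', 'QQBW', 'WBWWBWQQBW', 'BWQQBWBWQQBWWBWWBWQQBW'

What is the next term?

Applying the rule to each of the 22 symbols of BWQQBWBWQQBWWBWWBWQQBW gives the pieces QQ BW WBW WBW QQ BW QQ BW WBW WBW QQ BW BW QQ BW BW QQ BW WBW WBW QQ BW, which concatenate to the answer.

QQBWWBWWBWQQBWQQBWWBWWBWQQBWBWQQBWBWQQBWWBWWBWQQBW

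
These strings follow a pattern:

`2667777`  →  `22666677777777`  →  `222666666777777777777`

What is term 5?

The n-th term is n 2's then 2n 6's then 4n 7's (n = 1, 2, …).
At n = 5 the blocks have lengths 5, 10, 20.

22222666666666677777777777777777777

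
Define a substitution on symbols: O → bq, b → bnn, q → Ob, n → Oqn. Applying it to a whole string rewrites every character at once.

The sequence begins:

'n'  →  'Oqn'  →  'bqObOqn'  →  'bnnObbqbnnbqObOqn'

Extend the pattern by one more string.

bnnOqnOqnbqbnnbnnObbnnOqnOqnbnnObbqbnnbqObOqn

Replace each of the 17 characters of bnnObbqbnnbqObOqn in place — bnn Oqn Oqn bq bnn bnn Ob bnn Oqn Oqn bnn Ob bq bnn bq Ob Oqn — and concatenate.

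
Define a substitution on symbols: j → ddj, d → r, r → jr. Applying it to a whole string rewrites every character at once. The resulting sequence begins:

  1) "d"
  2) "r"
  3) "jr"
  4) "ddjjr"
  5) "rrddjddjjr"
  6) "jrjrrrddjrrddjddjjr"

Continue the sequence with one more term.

ddjjrddjjrjrjrrrddjjrjrrrddjrrddjddjjr

Replace each of the 19 characters of jrjrrrddjrrddjddjjr in place — ddj jr ddj jr jr jr r r ddj jr jr r r ddj r r ddj ddj jr — and concatenate.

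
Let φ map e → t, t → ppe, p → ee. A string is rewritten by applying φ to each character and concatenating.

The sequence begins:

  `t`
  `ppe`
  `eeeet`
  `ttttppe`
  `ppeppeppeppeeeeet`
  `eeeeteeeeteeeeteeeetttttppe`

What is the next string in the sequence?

ttttppettttppettttppettttppeppeppeppeppeeeeet

Applying the rule to each of the 27 symbols of eeeeteeeeteeeeteeeetttttppe gives the pieces t t t t ppe t t t t ppe t t t t ppe t t t t ppe ppe ppe ppe ppe ee ee t, which concatenate to the answer.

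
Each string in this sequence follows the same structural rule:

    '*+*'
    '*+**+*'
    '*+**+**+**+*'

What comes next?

Each string is two copies of the previous one concatenated.
One more doubling of *+**+**+**+* gives the answer.

*+**+**+**+**+**+**+**+*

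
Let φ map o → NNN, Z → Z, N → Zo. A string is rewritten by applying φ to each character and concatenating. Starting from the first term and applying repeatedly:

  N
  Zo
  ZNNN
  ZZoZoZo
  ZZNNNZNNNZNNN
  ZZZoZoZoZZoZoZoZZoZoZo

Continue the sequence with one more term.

Rewriting the 22 symbols of ZZZoZoZoZZoZoZoZZoZoZo one by one yields Z Z Z NNN Z NNN Z NNN Z Z NNN Z NNN Z NNN Z Z NNN Z NNN Z NNN; concatenated:

ZZZNNNZNNNZNNNZZNNNZNNNZNNNZZNNNZNNNZNNN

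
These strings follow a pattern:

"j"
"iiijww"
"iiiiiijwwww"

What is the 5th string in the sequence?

iiiiiiiiiiiijwwwwwwww

Every step adds iii to the front and ww to the end of the previous string.
From iiiiiijwwww, 2 further steps: iiiiiijwwww → iiiiiiiiijwwwwww → (answer).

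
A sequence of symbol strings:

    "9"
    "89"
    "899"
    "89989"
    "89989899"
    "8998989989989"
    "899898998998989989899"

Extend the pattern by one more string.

8998989989989899898998998989989989

Each term (from the third on) is the previous term followed by the one before it: term 3 = 89·9 = 899.
The next term joins 899898998998989989899 and 8998989989989.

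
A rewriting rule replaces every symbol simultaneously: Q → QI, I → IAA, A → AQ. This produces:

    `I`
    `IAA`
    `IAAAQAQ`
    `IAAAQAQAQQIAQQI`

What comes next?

Applying the rule to each of the 15 symbols of IAAAQAQAQQIAQQI gives the pieces IAA AQ AQ AQ QI AQ QI AQ QI QI IAA AQ QI QI IAA, which concatenate to the answer.

IAAAQAQAQQIAQQIAQQIQIIAAAQQIQIIAA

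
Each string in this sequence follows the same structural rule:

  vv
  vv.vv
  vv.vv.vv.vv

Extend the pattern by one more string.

vv.vv.vv.vv.vv.vv.vv.vv

Each string is two copies of the previous one joined by '.'.
One more doubling of vv.vv.vv.vv gives the answer.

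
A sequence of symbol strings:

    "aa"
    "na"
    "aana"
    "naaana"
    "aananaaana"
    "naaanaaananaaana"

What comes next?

From term 3 onward, concatenate the second-to-last term with the last: aa·na = aana, na·aana = naaana, …
Continuing: aananaaana · naaanaaananaaana gives term 7.

aananaaananaaanaaananaaana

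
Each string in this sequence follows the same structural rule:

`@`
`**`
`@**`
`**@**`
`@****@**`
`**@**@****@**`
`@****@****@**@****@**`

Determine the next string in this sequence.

**@**@****@**@****@****@**@****@**

From term 3 onward, concatenate the second-to-last term with the last: @·** = @**, **·@** = **@**, …
The next term joins **@**@****@** and @****@****@**@****@**.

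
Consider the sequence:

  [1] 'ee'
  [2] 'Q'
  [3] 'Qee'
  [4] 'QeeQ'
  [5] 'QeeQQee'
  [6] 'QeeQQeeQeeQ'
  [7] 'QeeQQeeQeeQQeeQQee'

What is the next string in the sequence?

QeeQQeeQeeQQeeQQeeQeeQQeeQeeQ

From term 3 onward, concatenate the last term with the second-to-last: Q·ee = Qee, Qee·Q = QeeQ, …
Continuing: QeeQQeeQeeQQeeQQee · QeeQQeeQeeQ gives term 8.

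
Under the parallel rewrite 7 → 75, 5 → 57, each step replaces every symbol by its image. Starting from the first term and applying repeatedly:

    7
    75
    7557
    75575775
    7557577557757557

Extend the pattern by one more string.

φ(7557577557757557) expands symbol-by-symbol to 75 57 57 75 57 75 75 57 57 75 75 57 75 57 57 75; joining the 16 pieces gives the next term.

75575775577575575775755775575775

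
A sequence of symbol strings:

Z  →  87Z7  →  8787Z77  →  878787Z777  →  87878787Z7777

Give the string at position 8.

87878787878787Z7777777

s(k+1) = 87·s(k)·7, so each term gains 87 as a prefix and 7 as a suffix.
From 87878787Z7777, 3 further steps: 87878787Z7777 → 8787878787Z77777 → 878787878787Z777777 → (answer).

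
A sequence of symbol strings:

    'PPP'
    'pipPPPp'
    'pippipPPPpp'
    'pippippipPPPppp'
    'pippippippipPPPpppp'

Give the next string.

s(k+1) = pip·s(k)·p, so each term gains pip as a prefix and p as a suffix.
Applying this once more to pippippippipPPPpppp:

pippippippippipPPPppppp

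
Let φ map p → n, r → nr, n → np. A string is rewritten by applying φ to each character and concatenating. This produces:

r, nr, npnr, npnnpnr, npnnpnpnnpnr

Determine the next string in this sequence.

npnnpnpnnpnnpnpnnpnr

Expanding npnnpnpnnpnr: n→np, p→n, n→np, n→np, p→n, n→np, p→n, n→np, n→np, p→n, n→np, r→nr. Concatenated: np n np np n np n np np n np nr.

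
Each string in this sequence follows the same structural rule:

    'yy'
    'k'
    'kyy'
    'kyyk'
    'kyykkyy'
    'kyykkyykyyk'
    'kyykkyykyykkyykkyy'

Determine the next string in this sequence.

Each term (from the third on) is the previous term followed by the one before it: term 3 = k·yy = kyy.
So term 8 is kyykkyykyykkyykkyy·kyykkyykyyk.

kyykkyykyykkyykkyykyykkyykyyk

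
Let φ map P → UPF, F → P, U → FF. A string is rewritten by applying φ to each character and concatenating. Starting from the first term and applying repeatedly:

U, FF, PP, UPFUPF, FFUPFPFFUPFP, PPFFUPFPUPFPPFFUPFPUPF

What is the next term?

Rewriting the 22 symbols of PPFFUPFPUPFPPFFUPFPUPF one by one yields UPF UPF P P FF UPF P UPF FF UPF P UPF UPF P P FF UPF P UPF FF UPF P; concatenated:

UPFUPFPPFFUPFPUPFFFUPFPUPFUPFPPFFUPFPUPFFFUPFP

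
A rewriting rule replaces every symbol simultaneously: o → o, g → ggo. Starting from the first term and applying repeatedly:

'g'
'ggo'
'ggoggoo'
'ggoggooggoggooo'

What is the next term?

ggoggooggoggoooggoggooggoggoooo

φ(ggoggooggoggooo) expands symbol-by-symbol to ggo ggo o ggo ggo o o ggo ggo o ggo ggo o o o; joining the 15 pieces gives the next term.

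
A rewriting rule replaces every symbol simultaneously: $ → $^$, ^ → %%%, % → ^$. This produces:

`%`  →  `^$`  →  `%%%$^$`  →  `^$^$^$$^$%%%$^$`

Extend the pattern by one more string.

%%%$^$%%%$^$%%%$^$$^$%%%$^$^$^$^$$^$%%%$^$

Replace each of the 15 characters of ^$^$^$$^$%%%$^$ in place — %%% $^$ %%% $^$ %%% $^$ $^$ %%% $^$ ^$ ^$ ^$ $^$ %%% $^$ — and concatenate.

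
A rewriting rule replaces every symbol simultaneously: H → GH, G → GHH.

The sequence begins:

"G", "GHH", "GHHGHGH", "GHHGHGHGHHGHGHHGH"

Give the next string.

Replace each of the 17 characters of GHHGHGHGHHGHGHHGH in place — GHH GH GH GHH GH GHH GH GHH GH GH GHH GH GHH GH GH GHH GH — and concatenate.

GHHGHGHGHHGHGHHGHGHHGHGHGHHGHGHHGHGHGHHGH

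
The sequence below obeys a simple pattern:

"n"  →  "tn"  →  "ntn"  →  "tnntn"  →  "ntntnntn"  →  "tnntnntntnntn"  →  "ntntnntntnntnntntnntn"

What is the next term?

This is a Fibonacci-style word recurrence s(k) = s(k−2)·s(k−1): e.g. n·tn = ntn.
So term 8 is tnntnntntnntn·ntntnntntnntnntntnntn.

tnntnntntnntnntntnntntnntnntntnntn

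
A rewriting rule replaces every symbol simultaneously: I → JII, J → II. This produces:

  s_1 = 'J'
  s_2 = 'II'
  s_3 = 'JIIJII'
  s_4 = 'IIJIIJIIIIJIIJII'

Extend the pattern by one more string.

Replace each of the 16 characters of IIJIIJIIIIJIIJII in place — JII JII II JII JII II JII JII JII JII II JII JII II JII JII — and concatenate.

JIIJIIIIJIIJIIIIJIIJIIJIIJIIIIJIIJIIIIJIIJII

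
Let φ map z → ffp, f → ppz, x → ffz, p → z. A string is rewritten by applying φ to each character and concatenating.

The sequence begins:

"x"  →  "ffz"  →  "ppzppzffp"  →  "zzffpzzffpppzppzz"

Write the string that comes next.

φ(zzffpzzffpppzppzz) expands symbol-by-symbol to ffp ffp ppz ppz z ffp ffp ppz ppz z z z ffp z z ffp ffp; joining the 17 pieces gives the next term.

ffpffpppzppzzffpffpppzppzzzzffpzzffpffp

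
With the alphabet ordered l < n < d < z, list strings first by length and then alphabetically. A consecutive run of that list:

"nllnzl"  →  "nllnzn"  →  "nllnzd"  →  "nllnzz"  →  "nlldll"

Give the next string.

nlldln

Find the rightmost character of nlldll below z, bump it to the next letter, and reset everything to its right to l.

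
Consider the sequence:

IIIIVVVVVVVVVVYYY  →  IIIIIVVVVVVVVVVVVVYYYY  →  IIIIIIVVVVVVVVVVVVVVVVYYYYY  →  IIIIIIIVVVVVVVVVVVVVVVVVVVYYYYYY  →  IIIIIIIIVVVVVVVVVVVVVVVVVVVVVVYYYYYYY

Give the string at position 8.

IIIIIIIIIIIVVVVVVVVVVVVVVVVVVVVVVVVVVVVVVVYYYYYYYYYY

Each string has the form I^{n+1} V^{3n+1} Y^{n}, where the shown terms are n = 3, 4, 5, 6, 7.
Setting n = 10 gives 11, 31, 10 characters in each block.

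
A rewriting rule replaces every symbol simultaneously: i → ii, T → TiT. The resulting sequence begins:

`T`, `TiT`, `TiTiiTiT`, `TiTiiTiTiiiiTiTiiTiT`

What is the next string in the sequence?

φ(TiTiiTiTiiiiTiTiiTiT) expands symbol-by-symbol to TiT ii TiT ii ii TiT ii TiT ii ii ii ii TiT ii TiT ii ii TiT ii TiT; joining the 20 pieces gives the next term.

TiTiiTiTiiiiTiTiiTiTiiiiiiiiTiTiiTiTiiiiTiTiiTiT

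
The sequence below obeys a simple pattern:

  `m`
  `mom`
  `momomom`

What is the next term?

Every step duplicates the string with 'o' between the halves.
One more doubling of momomom gives the answer.

momomomomomomom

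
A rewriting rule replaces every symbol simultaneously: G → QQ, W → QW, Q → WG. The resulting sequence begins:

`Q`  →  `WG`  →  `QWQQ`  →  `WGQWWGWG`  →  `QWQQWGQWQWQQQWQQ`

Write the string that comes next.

WGQWWGWGQWQQWGQWWGQWWGWGWGQWWGWG

Replace each of the 16 characters of QWQQWGQWQWQQQWQQ in place — WG QW WG WG QW QQ WG QW WG QW WG WG WG QW WG WG — and concatenate.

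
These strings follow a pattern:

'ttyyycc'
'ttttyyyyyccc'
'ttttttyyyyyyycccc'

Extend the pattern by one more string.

Term n consists of 2n t's, followed by 2n+1 y's, followed by n+1 c's (n = 1, 2, …).
At n = 4 the blocks have lengths 8, 9, 5.

ttttttttyyyyyyyyyccccc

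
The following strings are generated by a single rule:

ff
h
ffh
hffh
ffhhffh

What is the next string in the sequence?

This is a Fibonacci-style word recurrence s(k) = s(k−2)·s(k−1): e.g. ff·h = ffh.
The next term joins hffh and ffhhffh.

hffhffhhffh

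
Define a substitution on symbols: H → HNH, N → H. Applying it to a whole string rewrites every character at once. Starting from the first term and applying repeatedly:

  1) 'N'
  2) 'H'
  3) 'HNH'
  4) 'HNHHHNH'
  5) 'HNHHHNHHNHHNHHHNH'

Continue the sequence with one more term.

Replace each of the 17 characters of HNHHHNHHNHHNHHHNH in place — HNH H HNH HNH HNH H HNH HNH H HNH HNH H HNH HNH HNH H HNH — and concatenate.

HNHHHNHHNHHNHHHNHHNHHHNHHNHHHNHHNHHNHHHNH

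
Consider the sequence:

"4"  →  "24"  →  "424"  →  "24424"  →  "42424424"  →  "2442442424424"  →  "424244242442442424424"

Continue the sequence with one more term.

2442442424424424244242442442424424

From term 3 onward, concatenate the second-to-last term with the last: 4·24 = 424, 24·424 = 24424, …
So term 8 is 2442442424424·424244242442442424424.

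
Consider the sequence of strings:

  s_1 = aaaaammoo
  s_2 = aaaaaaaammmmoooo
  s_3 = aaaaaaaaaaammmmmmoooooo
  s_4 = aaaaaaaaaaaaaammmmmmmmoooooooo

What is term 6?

aaaaaaaaaaaaaaaaaaaammmmmmmmmmmmoooooooooooo

Reading off run lengths: a runs 5, 8, 11, 14; m runs 2, 4, 6, 8; o runs 2, 4, 6, 8 — each is linear in n (n = 1, 2, …).
For term 6, n = 6, so the run lengths are 20, 12, 12.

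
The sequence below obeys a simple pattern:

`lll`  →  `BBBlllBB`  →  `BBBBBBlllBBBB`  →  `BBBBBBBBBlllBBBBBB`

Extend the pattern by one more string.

BBBBBBBBBBBBlllBBBBBBBB

s(k+1) = BBB·s(k)·BB, so each term gains BBB as a prefix and BB as a suffix.
One more step from BBBBBBBBBlllBBBBBB gives the answer.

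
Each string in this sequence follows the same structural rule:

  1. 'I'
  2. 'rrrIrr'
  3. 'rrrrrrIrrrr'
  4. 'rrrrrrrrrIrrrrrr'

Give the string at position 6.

s(k+1) = rrr·s(k)·rr, so each term gains rrr as a prefix and rr as a suffix.
From rrrrrrrrrIrrrrrr, 2 further steps: rrrrrrrrrIrrrrrr → rrrrrrrrrrrrIrrrrrrrr → (answer).

rrrrrrrrrrrrrrrIrrrrrrrrrr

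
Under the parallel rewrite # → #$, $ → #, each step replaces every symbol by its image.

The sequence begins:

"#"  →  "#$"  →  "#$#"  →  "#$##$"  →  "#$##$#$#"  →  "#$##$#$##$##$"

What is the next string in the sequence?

#$##$#$##$##$#$##$#$#

φ(#$##$#$##$##$) expands symbol-by-symbol to #$ # #$ #$ # #$ # #$ #$ # #$ #$ #; joining the 13 pieces gives the next term.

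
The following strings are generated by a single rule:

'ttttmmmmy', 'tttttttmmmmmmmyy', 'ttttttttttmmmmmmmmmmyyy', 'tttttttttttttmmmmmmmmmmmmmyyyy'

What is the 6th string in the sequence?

tttttttttttttttttttmmmmmmmmmmmmmmmmmmmyyyyyy

Reading off run lengths: t runs 4, 7, 10, 13; m runs 4, 7, 10, 13; y runs 1, 2, 3, 4 — each is linear in n (n = 1, 2, …).
Setting n = 6 gives 19, 19, 6 characters in each block.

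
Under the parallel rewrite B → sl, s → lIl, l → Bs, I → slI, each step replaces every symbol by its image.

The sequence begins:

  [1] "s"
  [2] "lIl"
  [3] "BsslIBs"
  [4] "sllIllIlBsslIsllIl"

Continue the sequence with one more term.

Replace each of the 18 characters of sllIllIlBsslIsllIl in place — lIl Bs Bs slI Bs Bs slI Bs sl lIl lIl Bs slI lIl Bs Bs slI Bs — and concatenate.

lIlBsBsslIBsBsslIBssllIllIlBsslIlIlBsBsslIBs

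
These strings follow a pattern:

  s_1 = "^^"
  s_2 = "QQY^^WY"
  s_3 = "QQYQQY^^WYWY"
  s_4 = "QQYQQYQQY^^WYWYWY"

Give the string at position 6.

QQYQQYQQYQQYQQY^^WYWYWYWYWY

Each term wraps the previous one in QQY on the left and WY on the right.
From QQYQQYQQY^^WYWYWY, 2 further steps: QQYQQYQQY^^WYWYWY → QQYQQYQQYQQY^^WYWYWYWY → (answer).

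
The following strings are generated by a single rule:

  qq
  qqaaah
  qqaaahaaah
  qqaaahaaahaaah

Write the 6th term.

Each term is the previous one with aaah appended.
From qqaaahaaahaaah, 2 further steps: qqaaahaaahaaah → qqaaahaaahaaahaaah → (answer).

qqaaahaaahaaahaaahaaah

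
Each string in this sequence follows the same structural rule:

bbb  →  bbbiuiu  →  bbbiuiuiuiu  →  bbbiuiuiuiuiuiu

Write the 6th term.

bbbiuiuiuiuiuiuiuiuiuiu

Every step adds iuiu to the end: s(k+1) = s(k)·iuiu.
From bbbiuiuiuiuiuiu, 2 further steps: bbbiuiuiuiuiuiu → bbbiuiuiuiuiuiuiuiu → (answer).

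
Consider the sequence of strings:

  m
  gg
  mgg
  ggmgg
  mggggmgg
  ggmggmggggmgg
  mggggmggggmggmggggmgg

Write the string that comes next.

ggmggmggggmggmggggmggggmggmggggmgg

This is a Fibonacci-style word recurrence s(k) = s(k−2)·s(k−1): e.g. m·gg = mgg.
The next term joins ggmggmggggmgg and mggggmggggmggmggggmgg.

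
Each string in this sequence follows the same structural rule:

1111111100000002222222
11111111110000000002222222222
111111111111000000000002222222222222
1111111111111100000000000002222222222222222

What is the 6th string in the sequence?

Reading off run lengths: 1 runs 8, 10, 12, 14; 0 runs 7, 9, 11, 13; 2 runs 7, 10, 13, 16 — each is linear in n, where the shown terms are n = 3, 4, 5, 6.
At n = 8 the blocks have lengths 18, 17, 22.

111111111111111111000000000000000002222222222222222222222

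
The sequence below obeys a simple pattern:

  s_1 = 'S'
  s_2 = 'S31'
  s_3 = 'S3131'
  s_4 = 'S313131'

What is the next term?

Each term is the previous one with 31 appended.
Applying this once more to S313131:

S31313131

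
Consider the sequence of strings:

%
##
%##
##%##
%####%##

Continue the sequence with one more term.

This is a Fibonacci-style word recurrence s(k) = s(k−2)·s(k−1): e.g. %·## = %##.
So term 6 is ##%##·%####%##.

##%##%####%##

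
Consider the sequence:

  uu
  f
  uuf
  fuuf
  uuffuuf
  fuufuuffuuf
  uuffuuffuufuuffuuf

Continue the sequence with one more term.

fuufuuffuufuuffuuffuufuuffuuf

From term 3 onward, concatenate the second-to-last term with the last: uu·f = uuf, f·uuf = fuuf, …
The next term joins fuufuuffuuf and uuffuuffuufuuffuuf.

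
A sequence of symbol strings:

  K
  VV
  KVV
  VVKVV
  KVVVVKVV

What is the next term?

VVKVVKVVVVKVV

This is a Fibonacci-style word recurrence s(k) = s(k−2)·s(k−1): e.g. K·VV = KVV.
So term 6 is VVKVV·KVVVVKVV.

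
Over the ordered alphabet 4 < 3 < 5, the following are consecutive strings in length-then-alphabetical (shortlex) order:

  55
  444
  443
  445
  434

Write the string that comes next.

Treat 434 as a base-3 numeral over the given alphabet and add one, carrying through any trailing 5's.

433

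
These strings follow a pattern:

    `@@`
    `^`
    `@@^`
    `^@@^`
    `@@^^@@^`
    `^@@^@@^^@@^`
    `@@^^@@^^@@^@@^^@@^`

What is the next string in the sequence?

^@@^@@^^@@^@@^^@@^^@@^@@^^@@^

From term 3 onward, concatenate the second-to-last term with the last: @@·^ = @@^, ^·@@^ = ^@@^, …
So term 8 is ^@@^@@^^@@^·@@^^@@^^@@^@@^^@@^.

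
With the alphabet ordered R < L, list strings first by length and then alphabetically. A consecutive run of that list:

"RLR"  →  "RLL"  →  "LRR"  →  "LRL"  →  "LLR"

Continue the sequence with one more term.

Treat LLR as a base-2 numeral over the given alphabet and add one, carrying through any trailing L's.

LLL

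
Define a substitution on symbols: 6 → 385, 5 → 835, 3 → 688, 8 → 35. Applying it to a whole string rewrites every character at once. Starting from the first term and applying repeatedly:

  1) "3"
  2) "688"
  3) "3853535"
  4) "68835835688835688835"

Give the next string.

Replace each of the 20 characters of 68835835688835688835 in place — 385 35 35 688 835 35 688 835 385 35 35 35 688 835 385 35 35 35 688 835 — and concatenate.

385353568883535688835385353535688835385353535688835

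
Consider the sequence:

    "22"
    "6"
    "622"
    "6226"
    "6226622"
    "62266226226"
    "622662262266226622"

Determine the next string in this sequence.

This is a Fibonacci-style word recurrence s(k) = s(k−1)·s(k−2): e.g. 6·22 = 622.
So term 8 is 622662262266226622·62266226226.

62266226226622662262266226226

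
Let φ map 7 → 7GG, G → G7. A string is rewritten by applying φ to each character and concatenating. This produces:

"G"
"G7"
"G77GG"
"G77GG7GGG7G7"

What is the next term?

Rewriting each symbol of G77GG7GGG7G7: G→G7, 7→7GG, 7→7GG, G→G7, G→G7, 7→7GG, G→G7, G→G7, G→G7, 7→7GG, G→G7, 7→7GG, which concatenates to G7 7GG 7GG G7 G7 7GG G7 G7 G7 7GG G7 7GG.

G77GG7GGG7G77GGG7G7G77GGG77GG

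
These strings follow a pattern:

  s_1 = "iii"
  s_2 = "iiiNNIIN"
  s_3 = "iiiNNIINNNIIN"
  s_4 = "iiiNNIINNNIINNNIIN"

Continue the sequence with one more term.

Every step adds NNIIN to the end: s(k+1) = s(k)·NNIIN.
One more step from iiiNNIINNNIINNNIIN gives the answer.

iiiNNIINNNIINNNIINNNIIN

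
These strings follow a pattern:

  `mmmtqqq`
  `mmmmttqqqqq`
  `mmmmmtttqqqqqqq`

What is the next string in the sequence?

mmmmmmttttqqqqqqqqq

The n-th term is n+1 m's then n-1 t's then 2n-1 q's, where the shown terms are n = 2, 3, 4.
For the next term, n = 5, so the run lengths are 6, 4, 9.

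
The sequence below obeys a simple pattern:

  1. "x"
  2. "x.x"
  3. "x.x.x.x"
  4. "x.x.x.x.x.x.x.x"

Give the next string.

Every step duplicates the string with '.' between the halves.
So the next term is two copies of x.x.x.x.x.x.x.x with '.' between the halves.

x.x.x.x.x.x.x.x.x.x.x.x.x.x.x.x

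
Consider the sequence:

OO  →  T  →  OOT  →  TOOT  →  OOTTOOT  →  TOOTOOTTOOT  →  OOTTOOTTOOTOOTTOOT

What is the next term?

This is a Fibonacci-style word recurrence s(k) = s(k−2)·s(k−1): e.g. OO·T = OOT.
Continuing: TOOTOOTTOOT · OOTTOOTTOOTOOTTOOT gives term 8.

TOOTOOTTOOTOOTTOOTTOOTOOTTOOT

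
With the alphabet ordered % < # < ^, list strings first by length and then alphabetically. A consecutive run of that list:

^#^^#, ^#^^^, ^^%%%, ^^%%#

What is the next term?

Find the rightmost character of ^^%%# below ^, bump it to the next letter, and reset everything to its right to %.

^^%%^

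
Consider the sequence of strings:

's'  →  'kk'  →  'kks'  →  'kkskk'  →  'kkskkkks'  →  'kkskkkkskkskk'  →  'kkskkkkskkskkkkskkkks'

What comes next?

This is a Fibonacci-style word recurrence s(k) = s(k−1)·s(k−2): e.g. kk·s = kks.
Continuing: kkskkkkskkskkkkskkkks · kkskkkkskkskk gives term 8.

kkskkkkskkskkkkskkkkskkskkkkskkskk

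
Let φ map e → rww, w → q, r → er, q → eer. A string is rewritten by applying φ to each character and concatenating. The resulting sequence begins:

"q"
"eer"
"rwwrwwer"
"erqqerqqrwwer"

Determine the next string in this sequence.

Rewriting the 13 symbols of erqqerqqrwwer one by one yields rww er eer eer rww er eer eer er q q rww er; concatenated:

rwwereereerrwwereereererqqrwwer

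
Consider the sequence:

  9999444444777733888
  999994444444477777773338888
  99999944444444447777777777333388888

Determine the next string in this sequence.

Reading off run lengths: 9 runs 4, 5, 6; 4 runs 6, 8, 10; 7 runs 4, 7, 10; 3 runs 2, 3, 4; 8 runs 3, 4, 5 — each is linear in n, where the shown terms are n = 2, 3, 4.
For the next term, n = 5, so the run lengths are 7, 12, 13, 5, 6.

9999999444444444444777777777777733333888888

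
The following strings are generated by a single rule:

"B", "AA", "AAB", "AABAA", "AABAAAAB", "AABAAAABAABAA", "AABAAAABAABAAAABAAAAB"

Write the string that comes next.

From term 3 onward, concatenate the last term with the second-to-last: AA·B = AAB, AAB·AA = AABAA, …
The next term joins AABAAAABAABAAAABAAAAB and AABAAAABAABAA.

AABAAAABAABAAAABAAAABAABAAAABAABAA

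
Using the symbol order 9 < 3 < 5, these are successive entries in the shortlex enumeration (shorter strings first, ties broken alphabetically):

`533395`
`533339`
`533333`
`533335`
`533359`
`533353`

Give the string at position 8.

533599

Stepping forward 2 times from 533353: 533353 → 533355, then the target.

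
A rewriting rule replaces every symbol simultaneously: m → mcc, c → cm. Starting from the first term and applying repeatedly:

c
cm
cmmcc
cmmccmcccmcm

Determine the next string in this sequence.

Apply φ to cmmccmcccmcm symbol by symbol: c→cm, m→mcc, m→mcc, c→cm, c→cm, m→mcc, c→cm, c→cm, c→cm, m→mcc, c→cm, m→mcc; joined: cm mcc mcc cm cm mcc cm cm cm mcc cm mcc.

cmmccmcccmcmmcccmcmcmmcccmmcc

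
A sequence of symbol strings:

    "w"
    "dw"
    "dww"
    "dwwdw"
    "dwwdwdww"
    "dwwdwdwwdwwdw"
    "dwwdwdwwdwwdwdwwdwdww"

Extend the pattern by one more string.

dwwdwdwwdwwdwdwwdwdwwdwwdwdwwdwwdw

Each term (from the third on) is the previous term followed by the one before it: term 3 = dw·w = dww.
Continuing: dwwdwdwwdwwdwdwwdwdww · dwwdwdwwdwwdw gives term 8.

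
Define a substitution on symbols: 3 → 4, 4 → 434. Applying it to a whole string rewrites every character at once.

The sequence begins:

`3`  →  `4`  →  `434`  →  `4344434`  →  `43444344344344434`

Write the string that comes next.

Replace each of the 17 characters of 43444344344344434 in place — 434 4 434 434 434 4 434 434 4 434 434 4 434 434 434 4 434 — and concatenate.

43444344344344434434443443444344344344434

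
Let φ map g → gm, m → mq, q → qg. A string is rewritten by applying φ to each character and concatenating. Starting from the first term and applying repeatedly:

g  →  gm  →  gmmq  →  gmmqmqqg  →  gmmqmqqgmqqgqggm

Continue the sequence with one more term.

Applying the rule to each of the 16 symbols of gmmqmqqgmqqgqggm gives the pieces gm mq mq qg mq qg qg gm mq qg qg gm qg gm gm mq, which concatenate to the answer.

gmmqmqqgmqqgqggmmqqgqggmqggmgmmq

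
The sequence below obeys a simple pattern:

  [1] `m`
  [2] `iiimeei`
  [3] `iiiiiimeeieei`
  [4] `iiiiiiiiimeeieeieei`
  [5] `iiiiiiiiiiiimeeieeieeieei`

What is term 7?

iiiiiiiiiiiiiiiiiimeeieeieeieeieeieei

Every step adds iii to the front and eei to the end of the previous string.
From iiiiiiiiiiiimeeieeieeieei, 2 further steps: iiiiiiiiiiiimeeieeieeieei → iiiiiiiiiiiiiiimeeieeieeieeieei → (answer).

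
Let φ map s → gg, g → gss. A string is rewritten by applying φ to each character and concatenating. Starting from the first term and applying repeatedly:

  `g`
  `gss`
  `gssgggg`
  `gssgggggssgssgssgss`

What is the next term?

gssgggggssgssgssgssgssgggggssgggggssgggggssgggg

Replace each of the 19 characters of gssgggggssgssgssgss in place — gss gg gg gss gss gss gss gss gg gg gss gg gg gss gg gg gss gg gg — and concatenate.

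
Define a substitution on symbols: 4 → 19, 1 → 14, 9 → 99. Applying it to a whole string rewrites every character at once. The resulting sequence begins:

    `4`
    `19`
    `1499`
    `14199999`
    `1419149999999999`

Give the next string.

Rewriting the 16 symbols of 1419149999999999 one by one yields 14 19 14 99 14 19 99 99 99 99 99 99 99 99 99 99; concatenated:

14191499141999999999999999999999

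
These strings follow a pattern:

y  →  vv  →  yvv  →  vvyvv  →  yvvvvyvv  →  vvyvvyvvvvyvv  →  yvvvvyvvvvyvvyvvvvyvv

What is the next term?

This is a Fibonacci-style word recurrence s(k) = s(k−2)·s(k−1): e.g. y·vv = yvv.
The next term joins vvyvvyvvvvyvv and yvvvvyvvvvyvvyvvvvyvv.

vvyvvyvvvvyvvyvvvvyvvvvyvvyvvvvyvv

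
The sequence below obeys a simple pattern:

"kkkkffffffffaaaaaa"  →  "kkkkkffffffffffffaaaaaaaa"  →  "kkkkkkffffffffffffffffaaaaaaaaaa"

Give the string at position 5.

kkkkkkkkffffffffffffffffffffffffaaaaaaaaaaaaaa

Reading off run lengths: k runs 4, 5, 6; f runs 8, 12, 16; a runs 6, 8, 10 — each is linear in n, where the shown terms are n = 2, 3, 4.
At n = 6 the blocks have lengths 8, 24, 14.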